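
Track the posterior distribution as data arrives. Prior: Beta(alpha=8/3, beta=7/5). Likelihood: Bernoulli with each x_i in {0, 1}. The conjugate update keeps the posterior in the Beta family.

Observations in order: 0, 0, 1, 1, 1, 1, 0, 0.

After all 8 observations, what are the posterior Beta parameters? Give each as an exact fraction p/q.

alpha=20/3, beta=27/5

obs 1: x=0 → posterior Beta(8/3, 12/5)
obs 2: x=0 → posterior Beta(8/3, 17/5)
obs 3: x=1 → posterior Beta(11/3, 17/5)
obs 4: x=1 → posterior Beta(14/3, 17/5)
obs 5: x=1 → posterior Beta(17/3, 17/5)
obs 6: x=1 → posterior Beta(20/3, 17/5)
obs 7: x=0 → posterior Beta(20/3, 22/5)
obs 8: x=0 → posterior Beta(20/3, 27/5)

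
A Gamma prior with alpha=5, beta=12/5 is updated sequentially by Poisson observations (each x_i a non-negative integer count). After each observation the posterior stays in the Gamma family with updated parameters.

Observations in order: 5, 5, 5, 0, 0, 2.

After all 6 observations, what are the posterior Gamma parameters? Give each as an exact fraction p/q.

obs 1: x=5 → posterior Gamma(10, 17/5)
obs 2: x=5 → posterior Gamma(15, 22/5)
obs 3: x=5 → posterior Gamma(20, 27/5)
obs 4: x=0 → posterior Gamma(20, 32/5)
obs 5: x=0 → posterior Gamma(20, 37/5)
obs 6: x=2 → posterior Gamma(22, 42/5)

alpha=22, beta=42/5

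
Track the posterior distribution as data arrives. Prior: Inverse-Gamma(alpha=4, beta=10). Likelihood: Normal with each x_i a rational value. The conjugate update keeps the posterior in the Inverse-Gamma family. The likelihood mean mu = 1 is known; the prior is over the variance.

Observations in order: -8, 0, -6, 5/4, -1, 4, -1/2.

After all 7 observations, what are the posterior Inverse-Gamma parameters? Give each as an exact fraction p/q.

alpha=15/2, beta=2661/32

obs 1: x=-8 → posterior Inverse-Gamma(9/2, 101/2)
obs 2: x=0 → posterior Inverse-Gamma(5, 51)
obs 3: x=-6 → posterior Inverse-Gamma(11/2, 151/2)
obs 4: x=5/4 → posterior Inverse-Gamma(6, 2417/32)
obs 5: x=-1 → posterior Inverse-Gamma(13/2, 2481/32)
obs 6: x=4 → posterior Inverse-Gamma(7, 2625/32)
obs 7: x=-1/2 → posterior Inverse-Gamma(15/2, 2661/32)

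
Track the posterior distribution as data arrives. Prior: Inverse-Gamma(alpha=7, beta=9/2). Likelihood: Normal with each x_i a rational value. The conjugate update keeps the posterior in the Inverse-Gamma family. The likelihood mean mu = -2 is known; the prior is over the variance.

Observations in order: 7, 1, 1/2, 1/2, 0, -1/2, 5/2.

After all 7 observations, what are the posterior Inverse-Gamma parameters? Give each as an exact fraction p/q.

obs 1: x=7 → posterior Inverse-Gamma(15/2, 45)
obs 2: x=1 → posterior Inverse-Gamma(8, 99/2)
obs 3: x=1/2 → posterior Inverse-Gamma(17/2, 421/8)
obs 4: x=1/2 → posterior Inverse-Gamma(9, 223/4)
obs 5: x=0 → posterior Inverse-Gamma(19/2, 231/4)
obs 6: x=-1/2 → posterior Inverse-Gamma(10, 471/8)
obs 7: x=5/2 → posterior Inverse-Gamma(21/2, 69)

alpha=21/2, beta=69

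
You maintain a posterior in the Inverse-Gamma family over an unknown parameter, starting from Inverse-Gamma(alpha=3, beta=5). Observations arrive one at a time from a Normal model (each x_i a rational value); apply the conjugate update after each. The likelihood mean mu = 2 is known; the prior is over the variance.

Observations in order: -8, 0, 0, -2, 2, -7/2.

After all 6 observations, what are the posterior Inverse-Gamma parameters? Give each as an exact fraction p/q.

obs 1: x=-8 → posterior Inverse-Gamma(7/2, 55)
obs 2: x=0 → posterior Inverse-Gamma(4, 57)
obs 3: x=0 → posterior Inverse-Gamma(9/2, 59)
obs 4: x=-2 → posterior Inverse-Gamma(5, 67)
obs 5: x=2 → posterior Inverse-Gamma(11/2, 67)
obs 6: x=-7/2 → posterior Inverse-Gamma(6, 657/8)

alpha=6, beta=657/8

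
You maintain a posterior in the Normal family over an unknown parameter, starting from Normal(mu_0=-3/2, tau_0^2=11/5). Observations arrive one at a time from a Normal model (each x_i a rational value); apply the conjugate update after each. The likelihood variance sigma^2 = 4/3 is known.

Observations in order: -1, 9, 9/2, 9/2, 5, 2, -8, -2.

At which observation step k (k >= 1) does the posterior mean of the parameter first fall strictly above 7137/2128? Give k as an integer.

obs 1: x=-1 → posterior Normal(-63/53, 44/53)
obs 2: x=9 → posterior Normal(117/43, 22/43)
obs 3: x=9/2 → posterior Normal(45/14, 44/119)
obs 4: x=9/2 → posterior Normal(531/152, 11/38)
obs 5: x=5 → posterior Normal(696/185, 44/185)
obs 6: x=2 → posterior Normal(381/109, 22/109)
obs 7: x=-8 → posterior Normal(498/251, 44/251)
obs 8: x=-2 → posterior Normal(108/71, 11/71)

k = 4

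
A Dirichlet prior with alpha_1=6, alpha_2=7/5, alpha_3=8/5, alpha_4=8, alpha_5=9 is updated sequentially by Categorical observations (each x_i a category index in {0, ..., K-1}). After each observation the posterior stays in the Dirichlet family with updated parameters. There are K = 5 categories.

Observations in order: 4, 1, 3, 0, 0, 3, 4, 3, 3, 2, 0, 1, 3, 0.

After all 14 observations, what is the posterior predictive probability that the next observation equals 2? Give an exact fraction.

obs 1: x=4 → posterior Dirichlet(6, 7/5, 8/5, 8, 10)
obs 2: x=1 → posterior Dirichlet(6, 12/5, 8/5, 8, 10)
obs 3: x=3 → posterior Dirichlet(6, 12/5, 8/5, 9, 10)
obs 4: x=0 → posterior Dirichlet(7, 12/5, 8/5, 9, 10)
obs 5: x=0 → posterior Dirichlet(8, 12/5, 8/5, 9, 10)
obs 6: x=3 → posterior Dirichlet(8, 12/5, 8/5, 10, 10)
obs 7: x=4 → posterior Dirichlet(8, 12/5, 8/5, 10, 11)
obs 8: x=3 → posterior Dirichlet(8, 12/5, 8/5, 11, 11)
obs 9: x=3 → posterior Dirichlet(8, 12/5, 8/5, 12, 11)
obs 10: x=2 → posterior Dirichlet(8, 12/5, 13/5, 12, 11)
obs 11: x=0 → posterior Dirichlet(9, 12/5, 13/5, 12, 11)
obs 12: x=1 → posterior Dirichlet(9, 17/5, 13/5, 12, 11)
obs 13: x=3 → posterior Dirichlet(9, 17/5, 13/5, 13, 11)
obs 14: x=0 → posterior Dirichlet(10, 17/5, 13/5, 13, 11)

13/200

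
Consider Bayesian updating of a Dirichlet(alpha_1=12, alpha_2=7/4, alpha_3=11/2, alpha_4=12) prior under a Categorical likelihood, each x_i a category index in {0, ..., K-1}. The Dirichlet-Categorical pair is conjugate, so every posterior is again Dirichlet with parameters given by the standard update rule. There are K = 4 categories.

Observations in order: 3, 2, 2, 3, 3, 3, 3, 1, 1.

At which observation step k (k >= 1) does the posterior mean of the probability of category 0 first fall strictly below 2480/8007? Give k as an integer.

obs 1: x=3 → posterior Dirichlet(12, 7/4, 11/2, 13)
obs 2: x=2 → posterior Dirichlet(12, 7/4, 13/2, 13)
obs 3: x=2 → posterior Dirichlet(12, 7/4, 15/2, 13)
obs 4: x=3 → posterior Dirichlet(12, 7/4, 15/2, 14)
obs 5: x=3 → posterior Dirichlet(12, 7/4, 15/2, 15)
obs 6: x=3 → posterior Dirichlet(12, 7/4, 15/2, 16)
obs 7: x=3 → posterior Dirichlet(12, 7/4, 15/2, 17)
obs 8: x=1 → posterior Dirichlet(12, 11/4, 15/2, 17)
obs 9: x=1 → posterior Dirichlet(12, 15/4, 15/2, 17)

k = 8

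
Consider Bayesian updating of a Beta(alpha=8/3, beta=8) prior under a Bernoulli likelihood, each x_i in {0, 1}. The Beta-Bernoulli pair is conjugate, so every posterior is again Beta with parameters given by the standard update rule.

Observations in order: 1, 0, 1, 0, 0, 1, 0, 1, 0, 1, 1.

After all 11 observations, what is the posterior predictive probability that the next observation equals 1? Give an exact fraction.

2/5

obs 1: x=1 → posterior Beta(11/3, 8)
obs 2: x=0 → posterior Beta(11/3, 9)
obs 3: x=1 → posterior Beta(14/3, 9)
obs 4: x=0 → posterior Beta(14/3, 10)
obs 5: x=0 → posterior Beta(14/3, 11)
obs 6: x=1 → posterior Beta(17/3, 11)
obs 7: x=0 → posterior Beta(17/3, 12)
obs 8: x=1 → posterior Beta(20/3, 12)
obs 9: x=0 → posterior Beta(20/3, 13)
obs 10: x=1 → posterior Beta(23/3, 13)
obs 11: x=1 → posterior Beta(26/3, 13)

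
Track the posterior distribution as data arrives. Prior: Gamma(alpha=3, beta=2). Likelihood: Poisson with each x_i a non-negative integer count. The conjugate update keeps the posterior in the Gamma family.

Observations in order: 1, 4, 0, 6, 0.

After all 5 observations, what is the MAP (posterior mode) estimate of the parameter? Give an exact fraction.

13/7

obs 1: x=1 → posterior Gamma(4, 3)
obs 2: x=4 → posterior Gamma(8, 4)
obs 3: x=0 → posterior Gamma(8, 5)
obs 4: x=6 → posterior Gamma(14, 6)
obs 5: x=0 → posterior Gamma(14, 7)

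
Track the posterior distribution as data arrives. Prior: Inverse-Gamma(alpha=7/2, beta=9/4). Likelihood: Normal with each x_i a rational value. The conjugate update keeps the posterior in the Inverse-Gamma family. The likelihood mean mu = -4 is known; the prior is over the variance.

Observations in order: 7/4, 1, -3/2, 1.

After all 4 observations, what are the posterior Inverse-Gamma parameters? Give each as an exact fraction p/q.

alpha=11/2, beta=1501/32

obs 1: x=7/4 → posterior Inverse-Gamma(4, 601/32)
obs 2: x=1 → posterior Inverse-Gamma(9/2, 1001/32)
obs 3: x=-3/2 → posterior Inverse-Gamma(5, 1101/32)
obs 4: x=1 → posterior Inverse-Gamma(11/2, 1501/32)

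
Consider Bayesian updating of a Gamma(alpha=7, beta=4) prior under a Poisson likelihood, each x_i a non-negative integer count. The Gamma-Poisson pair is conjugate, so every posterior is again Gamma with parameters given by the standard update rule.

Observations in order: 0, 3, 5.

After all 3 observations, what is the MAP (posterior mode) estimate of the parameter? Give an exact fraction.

2

obs 1: x=0 → posterior Gamma(7, 5)
obs 2: x=3 → posterior Gamma(10, 6)
obs 3: x=5 → posterior Gamma(15, 7)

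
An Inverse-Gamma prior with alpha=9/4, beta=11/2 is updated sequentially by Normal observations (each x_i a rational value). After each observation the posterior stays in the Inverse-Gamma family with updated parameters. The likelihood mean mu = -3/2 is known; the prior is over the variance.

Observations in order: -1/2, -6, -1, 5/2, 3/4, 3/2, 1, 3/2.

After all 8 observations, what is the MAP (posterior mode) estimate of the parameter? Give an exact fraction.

1245/232

obs 1: x=-1/2 → posterior Inverse-Gamma(11/4, 6)
obs 2: x=-6 → posterior Inverse-Gamma(13/4, 129/8)
obs 3: x=-1 → posterior Inverse-Gamma(15/4, 65/4)
obs 4: x=5/2 → posterior Inverse-Gamma(17/4, 97/4)
obs 5: x=3/4 → posterior Inverse-Gamma(19/4, 857/32)
obs 6: x=3/2 → posterior Inverse-Gamma(21/4, 1001/32)
obs 7: x=1 → posterior Inverse-Gamma(23/4, 1101/32)
obs 8: x=3/2 → posterior Inverse-Gamma(25/4, 1245/32)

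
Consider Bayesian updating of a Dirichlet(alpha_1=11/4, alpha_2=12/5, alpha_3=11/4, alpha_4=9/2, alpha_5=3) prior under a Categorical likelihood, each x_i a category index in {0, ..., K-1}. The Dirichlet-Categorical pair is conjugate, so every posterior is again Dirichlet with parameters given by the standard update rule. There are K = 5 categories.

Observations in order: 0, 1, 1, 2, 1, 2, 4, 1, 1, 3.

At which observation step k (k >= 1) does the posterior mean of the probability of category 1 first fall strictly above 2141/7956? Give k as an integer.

obs 1: x=0 → posterior Dirichlet(15/4, 12/5, 11/4, 9/2, 3)
obs 2: x=1 → posterior Dirichlet(15/4, 17/5, 11/4, 9/2, 3)
obs 3: x=1 → posterior Dirichlet(15/4, 22/5, 11/4, 9/2, 3)
obs 4: x=2 → posterior Dirichlet(15/4, 22/5, 15/4, 9/2, 3)
obs 5: x=1 → posterior Dirichlet(15/4, 27/5, 15/4, 9/2, 3)
obs 6: x=2 → posterior Dirichlet(15/4, 27/5, 19/4, 9/2, 3)
obs 7: x=4 → posterior Dirichlet(15/4, 27/5, 19/4, 9/2, 4)
obs 8: x=1 → posterior Dirichlet(15/4, 32/5, 19/4, 9/2, 4)
obs 9: x=1 → posterior Dirichlet(15/4, 37/5, 19/4, 9/2, 4)
obs 10: x=3 → posterior Dirichlet(15/4, 37/5, 19/4, 11/2, 4)

k = 8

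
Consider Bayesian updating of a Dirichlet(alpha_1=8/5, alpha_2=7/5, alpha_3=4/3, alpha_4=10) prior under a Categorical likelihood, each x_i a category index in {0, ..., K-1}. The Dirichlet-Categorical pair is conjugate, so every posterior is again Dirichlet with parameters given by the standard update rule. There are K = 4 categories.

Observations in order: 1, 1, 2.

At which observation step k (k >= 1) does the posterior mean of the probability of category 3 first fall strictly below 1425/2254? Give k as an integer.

obs 1: x=1 → posterior Dirichlet(8/5, 12/5, 4/3, 10)
obs 2: x=1 → posterior Dirichlet(8/5, 17/5, 4/3, 10)
obs 3: x=2 → posterior Dirichlet(8/5, 17/5, 7/3, 10)

k = 2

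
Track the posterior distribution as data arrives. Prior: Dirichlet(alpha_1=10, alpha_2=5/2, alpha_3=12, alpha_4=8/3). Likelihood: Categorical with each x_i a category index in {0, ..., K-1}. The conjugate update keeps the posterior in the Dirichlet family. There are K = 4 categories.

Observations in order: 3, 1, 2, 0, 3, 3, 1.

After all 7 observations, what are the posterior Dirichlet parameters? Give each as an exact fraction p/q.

obs 1: x=3 → posterior Dirichlet(10, 5/2, 12, 11/3)
obs 2: x=1 → posterior Dirichlet(10, 7/2, 12, 11/3)
obs 3: x=2 → posterior Dirichlet(10, 7/2, 13, 11/3)
obs 4: x=0 → posterior Dirichlet(11, 7/2, 13, 11/3)
obs 5: x=3 → posterior Dirichlet(11, 7/2, 13, 14/3)
obs 6: x=3 → posterior Dirichlet(11, 7/2, 13, 17/3)
obs 7: x=1 → posterior Dirichlet(11, 9/2, 13, 17/3)

alpha_1=11, alpha_2=9/2, alpha_3=13, alpha_4=17/3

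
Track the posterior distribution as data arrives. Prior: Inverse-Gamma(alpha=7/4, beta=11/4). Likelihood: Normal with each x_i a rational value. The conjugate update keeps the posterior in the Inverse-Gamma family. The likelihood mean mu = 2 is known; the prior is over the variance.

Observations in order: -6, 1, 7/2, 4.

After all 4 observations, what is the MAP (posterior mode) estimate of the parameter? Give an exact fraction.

307/38

obs 1: x=-6 → posterior Inverse-Gamma(9/4, 139/4)
obs 2: x=1 → posterior Inverse-Gamma(11/4, 141/4)
obs 3: x=7/2 → posterior Inverse-Gamma(13/4, 291/8)
obs 4: x=4 → posterior Inverse-Gamma(15/4, 307/8)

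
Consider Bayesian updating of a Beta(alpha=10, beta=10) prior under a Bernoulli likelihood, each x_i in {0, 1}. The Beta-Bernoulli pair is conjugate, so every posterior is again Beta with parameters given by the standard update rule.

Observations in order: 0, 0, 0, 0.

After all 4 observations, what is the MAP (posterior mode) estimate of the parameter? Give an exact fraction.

obs 1: x=0 → posterior Beta(10, 11)
obs 2: x=0 → posterior Beta(10, 12)
obs 3: x=0 → posterior Beta(10, 13)
obs 4: x=0 → posterior Beta(10, 14)

9/22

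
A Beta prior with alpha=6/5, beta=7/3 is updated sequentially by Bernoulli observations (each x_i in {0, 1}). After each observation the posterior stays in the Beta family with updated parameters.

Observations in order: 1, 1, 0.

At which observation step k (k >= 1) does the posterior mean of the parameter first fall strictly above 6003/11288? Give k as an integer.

k = 2

obs 1: x=1 → posterior Beta(11/5, 7/3)
obs 2: x=1 → posterior Beta(16/5, 7/3)
obs 3: x=0 → posterior Beta(16/5, 10/3)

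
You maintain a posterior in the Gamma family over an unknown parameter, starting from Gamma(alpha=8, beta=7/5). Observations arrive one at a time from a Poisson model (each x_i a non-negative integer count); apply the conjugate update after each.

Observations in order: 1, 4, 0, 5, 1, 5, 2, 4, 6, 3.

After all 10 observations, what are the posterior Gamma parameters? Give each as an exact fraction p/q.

alpha=39, beta=57/5

obs 1: x=1 → posterior Gamma(9, 12/5)
obs 2: x=4 → posterior Gamma(13, 17/5)
obs 3: x=0 → posterior Gamma(13, 22/5)
obs 4: x=5 → posterior Gamma(18, 27/5)
obs 5: x=1 → posterior Gamma(19, 32/5)
obs 6: x=5 → posterior Gamma(24, 37/5)
obs 7: x=2 → posterior Gamma(26, 42/5)
obs 8: x=4 → posterior Gamma(30, 47/5)
obs 9: x=6 → posterior Gamma(36, 52/5)
obs 10: x=3 → posterior Gamma(39, 57/5)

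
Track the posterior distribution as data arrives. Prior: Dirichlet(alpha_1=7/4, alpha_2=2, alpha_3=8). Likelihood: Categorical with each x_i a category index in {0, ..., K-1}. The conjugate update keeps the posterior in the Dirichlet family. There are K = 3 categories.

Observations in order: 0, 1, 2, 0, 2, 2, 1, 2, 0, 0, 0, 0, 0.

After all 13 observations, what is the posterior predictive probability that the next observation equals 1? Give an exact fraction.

16/99

obs 1: x=0 → posterior Dirichlet(11/4, 2, 8)
obs 2: x=1 → posterior Dirichlet(11/4, 3, 8)
obs 3: x=2 → posterior Dirichlet(11/4, 3, 9)
obs 4: x=0 → posterior Dirichlet(15/4, 3, 9)
obs 5: x=2 → posterior Dirichlet(15/4, 3, 10)
obs 6: x=2 → posterior Dirichlet(15/4, 3, 11)
obs 7: x=1 → posterior Dirichlet(15/4, 4, 11)
obs 8: x=2 → posterior Dirichlet(15/4, 4, 12)
obs 9: x=0 → posterior Dirichlet(19/4, 4, 12)
obs 10: x=0 → posterior Dirichlet(23/4, 4, 12)
obs 11: x=0 → posterior Dirichlet(27/4, 4, 12)
obs 12: x=0 → posterior Dirichlet(31/4, 4, 12)
obs 13: x=0 → posterior Dirichlet(35/4, 4, 12)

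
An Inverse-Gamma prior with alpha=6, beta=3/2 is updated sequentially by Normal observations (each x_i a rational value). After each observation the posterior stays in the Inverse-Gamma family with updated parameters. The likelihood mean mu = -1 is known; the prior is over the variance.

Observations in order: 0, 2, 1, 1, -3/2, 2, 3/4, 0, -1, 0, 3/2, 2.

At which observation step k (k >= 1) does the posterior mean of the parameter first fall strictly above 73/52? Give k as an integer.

k = 4

obs 1: x=0 → posterior Inverse-Gamma(13/2, 2)
obs 2: x=2 → posterior Inverse-Gamma(7, 13/2)
obs 3: x=1 → posterior Inverse-Gamma(15/2, 17/2)
obs 4: x=1 → posterior Inverse-Gamma(8, 21/2)
obs 5: x=-3/2 → posterior Inverse-Gamma(17/2, 85/8)
obs 6: x=2 → posterior Inverse-Gamma(9, 121/8)
obs 7: x=3/4 → posterior Inverse-Gamma(19/2, 533/32)
obs 8: x=0 → posterior Inverse-Gamma(10, 549/32)
obs 9: x=-1 → posterior Inverse-Gamma(21/2, 549/32)
obs 10: x=0 → posterior Inverse-Gamma(11, 565/32)
obs 11: x=3/2 → posterior Inverse-Gamma(23/2, 665/32)
obs 12: x=2 → posterior Inverse-Gamma(12, 809/32)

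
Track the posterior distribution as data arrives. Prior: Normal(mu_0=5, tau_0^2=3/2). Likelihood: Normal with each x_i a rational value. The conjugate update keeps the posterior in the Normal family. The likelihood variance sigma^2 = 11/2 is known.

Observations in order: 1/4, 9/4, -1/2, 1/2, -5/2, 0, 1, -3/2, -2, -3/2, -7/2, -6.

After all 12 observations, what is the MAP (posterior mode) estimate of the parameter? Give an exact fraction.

obs 1: x=1/4 → posterior Normal(223/56, 33/28)
obs 2: x=9/4 → posterior Normal(125/34, 33/34)
obs 3: x=-1/2 → posterior Normal(61/20, 33/40)
obs 4: x=1/2 → posterior Normal(125/46, 33/46)
obs 5: x=-5/2 → posterior Normal(55/26, 33/52)
obs 6: x=0 → posterior Normal(55/29, 33/58)
obs 7: x=1 → posterior Normal(29/16, 33/64)
obs 8: x=-3/2 → posterior Normal(107/70, 33/70)
obs 9: x=-2 → posterior Normal(5/4, 33/76)
obs 10: x=-3/2 → posterior Normal(43/41, 33/82)
obs 11: x=-7/2 → posterior Normal(65/88, 3/8)
obs 12: x=-6 → posterior Normal(29/94, 33/94)

29/94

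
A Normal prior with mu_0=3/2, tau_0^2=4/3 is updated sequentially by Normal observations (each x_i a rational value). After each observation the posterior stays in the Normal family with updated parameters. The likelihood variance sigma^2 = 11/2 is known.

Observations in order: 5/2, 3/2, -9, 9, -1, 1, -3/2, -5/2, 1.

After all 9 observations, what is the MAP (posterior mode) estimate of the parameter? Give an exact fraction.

23/42

obs 1: x=5/2 → posterior Normal(139/82, 44/41)
obs 2: x=3/2 → posterior Normal(163/98, 44/49)
obs 3: x=-9 → posterior Normal(1/6, 44/57)
obs 4: x=9 → posterior Normal(163/130, 44/65)
obs 5: x=-1 → posterior Normal(147/146, 44/73)
obs 6: x=1 → posterior Normal(163/162, 44/81)
obs 7: x=-3/2 → posterior Normal(139/178, 44/89)
obs 8: x=-5/2 → posterior Normal(99/194, 44/97)
obs 9: x=1 → posterior Normal(23/42, 44/105)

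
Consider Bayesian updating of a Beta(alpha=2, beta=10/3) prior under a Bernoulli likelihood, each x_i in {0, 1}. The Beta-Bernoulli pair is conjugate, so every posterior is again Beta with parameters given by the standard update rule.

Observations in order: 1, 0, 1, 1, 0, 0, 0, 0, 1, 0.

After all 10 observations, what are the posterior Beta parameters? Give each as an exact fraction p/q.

alpha=6, beta=28/3

obs 1: x=1 → posterior Beta(3, 10/3)
obs 2: x=0 → posterior Beta(3, 13/3)
obs 3: x=1 → posterior Beta(4, 13/3)
obs 4: x=1 → posterior Beta(5, 13/3)
obs 5: x=0 → posterior Beta(5, 16/3)
obs 6: x=0 → posterior Beta(5, 19/3)
obs 7: x=0 → posterior Beta(5, 22/3)
obs 8: x=0 → posterior Beta(5, 25/3)
obs 9: x=1 → posterior Beta(6, 25/3)
obs 10: x=0 → posterior Beta(6, 28/3)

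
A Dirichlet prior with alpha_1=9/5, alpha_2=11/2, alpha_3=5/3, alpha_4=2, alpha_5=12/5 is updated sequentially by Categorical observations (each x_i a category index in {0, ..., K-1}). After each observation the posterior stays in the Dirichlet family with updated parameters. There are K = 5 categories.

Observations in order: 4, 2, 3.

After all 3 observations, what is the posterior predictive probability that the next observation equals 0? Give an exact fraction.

54/491

obs 1: x=4 → posterior Dirichlet(9/5, 11/2, 5/3, 2, 17/5)
obs 2: x=2 → posterior Dirichlet(9/5, 11/2, 8/3, 2, 17/5)
obs 3: x=3 → posterior Dirichlet(9/5, 11/2, 8/3, 3, 17/5)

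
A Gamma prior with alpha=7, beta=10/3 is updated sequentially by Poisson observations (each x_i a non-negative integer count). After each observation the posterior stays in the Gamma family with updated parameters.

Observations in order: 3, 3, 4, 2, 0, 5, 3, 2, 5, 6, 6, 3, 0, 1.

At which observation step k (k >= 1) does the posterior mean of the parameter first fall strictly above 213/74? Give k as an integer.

obs 1: x=3 → posterior Gamma(10, 13/3)
obs 2: x=3 → posterior Gamma(13, 16/3)
obs 3: x=4 → posterior Gamma(17, 19/3)
obs 4: x=2 → posterior Gamma(19, 22/3)
obs 5: x=0 → posterior Gamma(19, 25/3)
obs 6: x=5 → posterior Gamma(24, 28/3)
obs 7: x=3 → posterior Gamma(27, 31/3)
obs 8: x=2 → posterior Gamma(29, 34/3)
obs 9: x=5 → posterior Gamma(34, 37/3)
obs 10: x=6 → posterior Gamma(40, 40/3)
obs 11: x=6 → posterior Gamma(46, 43/3)
obs 12: x=3 → posterior Gamma(49, 46/3)
obs 13: x=0 → posterior Gamma(49, 49/3)
obs 14: x=1 → posterior Gamma(50, 52/3)

k = 10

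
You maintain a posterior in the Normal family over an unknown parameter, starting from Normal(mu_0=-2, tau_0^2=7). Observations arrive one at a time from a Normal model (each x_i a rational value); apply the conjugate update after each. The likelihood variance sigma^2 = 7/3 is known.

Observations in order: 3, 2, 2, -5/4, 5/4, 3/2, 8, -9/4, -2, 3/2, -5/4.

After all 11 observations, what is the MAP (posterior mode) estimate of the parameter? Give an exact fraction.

obs 1: x=3 → posterior Normal(7/4, 7/4)
obs 2: x=2 → posterior Normal(13/7, 1)
obs 3: x=2 → posterior Normal(19/10, 7/10)
obs 4: x=-5/4 → posterior Normal(61/52, 7/13)
obs 5: x=5/4 → posterior Normal(19/16, 7/16)
obs 6: x=3/2 → posterior Normal(47/38, 7/19)
obs 7: x=8 → posterior Normal(95/44, 7/22)
obs 8: x=-9/4 → posterior Normal(163/100, 7/25)
obs 9: x=-2 → posterior Normal(139/112, 1/4)
obs 10: x=3/2 → posterior Normal(157/124, 7/31)
obs 11: x=-5/4 → posterior Normal(71/68, 7/34)

71/68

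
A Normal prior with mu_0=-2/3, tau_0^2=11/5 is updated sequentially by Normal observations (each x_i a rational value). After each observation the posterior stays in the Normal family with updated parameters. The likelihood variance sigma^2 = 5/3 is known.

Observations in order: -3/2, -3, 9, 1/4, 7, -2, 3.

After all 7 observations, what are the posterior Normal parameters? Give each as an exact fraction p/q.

obs 1: x=-3/2 → posterior Normal(-397/348, 55/58)
obs 2: x=-3 → posterior Normal(-991/546, 55/91)
obs 3: x=9 → posterior Normal(791/744, 55/124)
obs 4: x=1/4 → posterior Normal(1681/1884, 55/157)
obs 5: x=7 → posterior Normal(4453/2280, 11/38)
obs 6: x=-2 → posterior Normal(3661/2676, 55/223)
obs 7: x=3 → posterior Normal(4849/3072, 55/256)

mu_0=4849/3072, tau_0^2=55/256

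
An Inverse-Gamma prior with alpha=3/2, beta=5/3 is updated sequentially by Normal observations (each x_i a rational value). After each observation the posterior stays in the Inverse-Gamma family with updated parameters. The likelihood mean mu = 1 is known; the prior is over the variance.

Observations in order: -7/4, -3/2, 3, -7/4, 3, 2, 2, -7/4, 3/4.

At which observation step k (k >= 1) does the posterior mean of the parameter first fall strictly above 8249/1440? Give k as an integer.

obs 1: x=-7/4 → posterior Inverse-Gamma(2, 523/96)
obs 2: x=-3/2 → posterior Inverse-Gamma(5/2, 823/96)
obs 3: x=3 → posterior Inverse-Gamma(3, 1015/96)
obs 4: x=-7/4 → posterior Inverse-Gamma(7/2, 689/48)
obs 5: x=3 → posterior Inverse-Gamma(4, 785/48)
obs 6: x=2 → posterior Inverse-Gamma(9/2, 809/48)
obs 7: x=2 → posterior Inverse-Gamma(5, 833/48)
obs 8: x=-7/4 → posterior Inverse-Gamma(11/2, 2029/96)
obs 9: x=3/4 → posterior Inverse-Gamma(6, 127/6)

k = 4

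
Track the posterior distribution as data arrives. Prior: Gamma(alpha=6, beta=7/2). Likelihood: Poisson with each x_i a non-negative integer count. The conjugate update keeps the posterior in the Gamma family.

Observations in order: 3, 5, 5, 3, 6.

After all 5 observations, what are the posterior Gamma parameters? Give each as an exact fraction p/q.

obs 1: x=3 → posterior Gamma(9, 9/2)
obs 2: x=5 → posterior Gamma(14, 11/2)
obs 3: x=5 → posterior Gamma(19, 13/2)
obs 4: x=3 → posterior Gamma(22, 15/2)
obs 5: x=6 → posterior Gamma(28, 17/2)

alpha=28, beta=17/2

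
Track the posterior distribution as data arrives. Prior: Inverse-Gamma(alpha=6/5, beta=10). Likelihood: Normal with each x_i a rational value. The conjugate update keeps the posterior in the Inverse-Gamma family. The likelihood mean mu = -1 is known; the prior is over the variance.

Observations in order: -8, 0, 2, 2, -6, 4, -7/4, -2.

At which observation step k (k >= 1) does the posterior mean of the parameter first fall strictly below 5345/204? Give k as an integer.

obs 1: x=-8 → posterior Inverse-Gamma(17/10, 69/2)
obs 2: x=0 → posterior Inverse-Gamma(11/5, 35)
obs 3: x=2 → posterior Inverse-Gamma(27/10, 79/2)
obs 4: x=2 → posterior Inverse-Gamma(16/5, 44)
obs 5: x=-6 → posterior Inverse-Gamma(37/10, 113/2)
obs 6: x=4 → posterior Inverse-Gamma(21/5, 69)
obs 7: x=-7/4 → posterior Inverse-Gamma(47/10, 2217/32)
obs 8: x=-2 → posterior Inverse-Gamma(26/5, 2233/32)

k = 3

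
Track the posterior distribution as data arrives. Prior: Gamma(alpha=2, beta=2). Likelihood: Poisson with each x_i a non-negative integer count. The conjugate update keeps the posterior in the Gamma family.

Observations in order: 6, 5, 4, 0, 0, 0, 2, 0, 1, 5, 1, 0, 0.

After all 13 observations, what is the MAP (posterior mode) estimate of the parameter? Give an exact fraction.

5/3

obs 1: x=6 → posterior Gamma(8, 3)
obs 2: x=5 → posterior Gamma(13, 4)
obs 3: x=4 → posterior Gamma(17, 5)
obs 4: x=0 → posterior Gamma(17, 6)
obs 5: x=0 → posterior Gamma(17, 7)
obs 6: x=0 → posterior Gamma(17, 8)
obs 7: x=2 → posterior Gamma(19, 9)
obs 8: x=0 → posterior Gamma(19, 10)
obs 9: x=1 → posterior Gamma(20, 11)
obs 10: x=5 → posterior Gamma(25, 12)
obs 11: x=1 → posterior Gamma(26, 13)
obs 12: x=0 → posterior Gamma(26, 14)
obs 13: x=0 → posterior Gamma(26, 15)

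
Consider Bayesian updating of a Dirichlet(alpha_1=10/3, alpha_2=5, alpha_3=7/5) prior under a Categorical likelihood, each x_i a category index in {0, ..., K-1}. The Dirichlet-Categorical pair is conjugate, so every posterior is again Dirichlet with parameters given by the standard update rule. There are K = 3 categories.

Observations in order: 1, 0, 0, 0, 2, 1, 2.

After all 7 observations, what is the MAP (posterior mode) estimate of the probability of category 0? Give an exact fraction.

40/103

obs 1: x=1 → posterior Dirichlet(10/3, 6, 7/5)
obs 2: x=0 → posterior Dirichlet(13/3, 6, 7/5)
obs 3: x=0 → posterior Dirichlet(16/3, 6, 7/5)
obs 4: x=0 → posterior Dirichlet(19/3, 6, 7/5)
obs 5: x=2 → posterior Dirichlet(19/3, 6, 12/5)
obs 6: x=1 → posterior Dirichlet(19/3, 7, 12/5)
obs 7: x=2 → posterior Dirichlet(19/3, 7, 17/5)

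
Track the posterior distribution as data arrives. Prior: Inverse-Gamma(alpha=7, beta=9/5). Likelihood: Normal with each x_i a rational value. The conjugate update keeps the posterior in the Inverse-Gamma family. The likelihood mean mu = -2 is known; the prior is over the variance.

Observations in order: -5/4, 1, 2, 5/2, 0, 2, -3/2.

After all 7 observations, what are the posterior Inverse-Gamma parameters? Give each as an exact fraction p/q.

obs 1: x=-5/4 → posterior Inverse-Gamma(15/2, 333/160)
obs 2: x=1 → posterior Inverse-Gamma(8, 1053/160)
obs 3: x=2 → posterior Inverse-Gamma(17/2, 2333/160)
obs 4: x=5/2 → posterior Inverse-Gamma(9, 3953/160)
obs 5: x=0 → posterior Inverse-Gamma(19/2, 4273/160)
obs 6: x=2 → posterior Inverse-Gamma(10, 5553/160)
obs 7: x=-3/2 → posterior Inverse-Gamma(21/2, 5573/160)

alpha=21/2, beta=5573/160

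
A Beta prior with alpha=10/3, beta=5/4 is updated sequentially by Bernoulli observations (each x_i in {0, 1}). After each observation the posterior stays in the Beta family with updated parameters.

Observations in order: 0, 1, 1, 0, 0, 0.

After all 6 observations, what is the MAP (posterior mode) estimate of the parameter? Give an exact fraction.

obs 1: x=0 → posterior Beta(10/3, 9/4)
obs 2: x=1 → posterior Beta(13/3, 9/4)
obs 3: x=1 → posterior Beta(16/3, 9/4)
obs 4: x=0 → posterior Beta(16/3, 13/4)
obs 5: x=0 → posterior Beta(16/3, 17/4)
obs 6: x=0 → posterior Beta(16/3, 21/4)

52/103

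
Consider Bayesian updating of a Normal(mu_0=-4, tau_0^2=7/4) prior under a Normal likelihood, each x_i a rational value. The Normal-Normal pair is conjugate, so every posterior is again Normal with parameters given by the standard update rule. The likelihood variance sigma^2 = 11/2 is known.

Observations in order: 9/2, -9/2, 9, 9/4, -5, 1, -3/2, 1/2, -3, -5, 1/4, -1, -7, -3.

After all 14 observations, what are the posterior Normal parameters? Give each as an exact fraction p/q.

obs 1: x=9/2 → posterior Normal(-113/58, 77/58)
obs 2: x=-9/2 → posterior Normal(-22/9, 77/72)
obs 3: x=9 → posterior Normal(-25/43, 77/86)
obs 4: x=9/4 → posterior Normal(-37/200, 77/100)
obs 5: x=-5 → posterior Normal(-59/76, 77/114)
obs 6: x=1 → posterior Normal(-149/256, 77/128)
obs 7: x=-3/2 → posterior Normal(-191/284, 77/142)
obs 8: x=1/2 → posterior Normal(-59/104, 77/156)
obs 9: x=-3 → posterior Normal(-261/340, 77/170)
obs 10: x=-5 → posterior Normal(-401/368, 77/184)
obs 11: x=1/4 → posterior Normal(-197/198, 7/18)
obs 12: x=-1 → posterior Normal(-211/212, 77/212)
obs 13: x=-7 → posterior Normal(-309/226, 77/226)
obs 14: x=-3 → posterior Normal(-117/80, 77/240)

mu_0=-117/80, tau_0^2=77/240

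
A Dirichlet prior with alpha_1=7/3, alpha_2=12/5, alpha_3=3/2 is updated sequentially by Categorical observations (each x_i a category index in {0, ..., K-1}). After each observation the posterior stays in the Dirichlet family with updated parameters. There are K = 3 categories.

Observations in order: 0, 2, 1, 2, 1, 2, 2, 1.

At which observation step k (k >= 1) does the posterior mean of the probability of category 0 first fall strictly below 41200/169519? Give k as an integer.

k = 8

obs 1: x=0 → posterior Dirichlet(10/3, 12/5, 3/2)
obs 2: x=2 → posterior Dirichlet(10/3, 12/5, 5/2)
obs 3: x=1 → posterior Dirichlet(10/3, 17/5, 5/2)
obs 4: x=2 → posterior Dirichlet(10/3, 17/5, 7/2)
obs 5: x=1 → posterior Dirichlet(10/3, 22/5, 7/2)
obs 6: x=2 → posterior Dirichlet(10/3, 22/5, 9/2)
obs 7: x=2 → posterior Dirichlet(10/3, 22/5, 11/2)
obs 8: x=1 → posterior Dirichlet(10/3, 27/5, 11/2)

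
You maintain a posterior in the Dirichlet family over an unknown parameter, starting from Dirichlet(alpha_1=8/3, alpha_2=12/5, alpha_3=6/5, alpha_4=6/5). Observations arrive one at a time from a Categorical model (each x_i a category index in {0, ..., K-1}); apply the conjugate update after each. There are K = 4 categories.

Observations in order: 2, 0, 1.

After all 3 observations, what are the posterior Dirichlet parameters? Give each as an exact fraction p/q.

alpha_1=11/3, alpha_2=17/5, alpha_3=11/5, alpha_4=6/5

obs 1: x=2 → posterior Dirichlet(8/3, 12/5, 11/5, 6/5)
obs 2: x=0 → posterior Dirichlet(11/3, 12/5, 11/5, 6/5)
obs 3: x=1 → posterior Dirichlet(11/3, 17/5, 11/5, 6/5)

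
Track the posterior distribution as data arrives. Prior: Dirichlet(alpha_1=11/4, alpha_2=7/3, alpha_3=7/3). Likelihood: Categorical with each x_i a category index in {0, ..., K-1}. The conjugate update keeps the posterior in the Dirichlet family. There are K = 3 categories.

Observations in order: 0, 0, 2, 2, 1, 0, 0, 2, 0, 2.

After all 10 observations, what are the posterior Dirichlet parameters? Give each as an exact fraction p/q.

alpha_1=31/4, alpha_2=10/3, alpha_3=19/3

obs 1: x=0 → posterior Dirichlet(15/4, 7/3, 7/3)
obs 2: x=0 → posterior Dirichlet(19/4, 7/3, 7/3)
obs 3: x=2 → posterior Dirichlet(19/4, 7/3, 10/3)
obs 4: x=2 → posterior Dirichlet(19/4, 7/3, 13/3)
obs 5: x=1 → posterior Dirichlet(19/4, 10/3, 13/3)
obs 6: x=0 → posterior Dirichlet(23/4, 10/3, 13/3)
obs 7: x=0 → posterior Dirichlet(27/4, 10/3, 13/3)
obs 8: x=2 → posterior Dirichlet(27/4, 10/3, 16/3)
obs 9: x=0 → posterior Dirichlet(31/4, 10/3, 16/3)
obs 10: x=2 → posterior Dirichlet(31/4, 10/3, 19/3)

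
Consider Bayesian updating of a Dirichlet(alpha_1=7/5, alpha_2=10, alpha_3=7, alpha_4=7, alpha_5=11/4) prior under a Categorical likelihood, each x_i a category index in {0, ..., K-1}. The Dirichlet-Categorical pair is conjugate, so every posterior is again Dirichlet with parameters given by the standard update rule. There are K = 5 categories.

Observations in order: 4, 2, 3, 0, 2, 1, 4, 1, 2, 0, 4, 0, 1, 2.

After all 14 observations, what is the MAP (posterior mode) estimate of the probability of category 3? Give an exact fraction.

140/743

obs 1: x=4 → posterior Dirichlet(7/5, 10, 7, 7, 15/4)
obs 2: x=2 → posterior Dirichlet(7/5, 10, 8, 7, 15/4)
obs 3: x=3 → posterior Dirichlet(7/5, 10, 8, 8, 15/4)
obs 4: x=0 → posterior Dirichlet(12/5, 10, 8, 8, 15/4)
obs 5: x=2 → posterior Dirichlet(12/5, 10, 9, 8, 15/4)
obs 6: x=1 → posterior Dirichlet(12/5, 11, 9, 8, 15/4)
obs 7: x=4 → posterior Dirichlet(12/5, 11, 9, 8, 19/4)
obs 8: x=1 → posterior Dirichlet(12/5, 12, 9, 8, 19/4)
obs 9: x=2 → posterior Dirichlet(12/5, 12, 10, 8, 19/4)
obs 10: x=0 → posterior Dirichlet(17/5, 12, 10, 8, 19/4)
obs 11: x=4 → posterior Dirichlet(17/5, 12, 10, 8, 23/4)
obs 12: x=0 → posterior Dirichlet(22/5, 12, 10, 8, 23/4)
obs 13: x=1 → posterior Dirichlet(22/5, 13, 10, 8, 23/4)
obs 14: x=2 → posterior Dirichlet(22/5, 13, 11, 8, 23/4)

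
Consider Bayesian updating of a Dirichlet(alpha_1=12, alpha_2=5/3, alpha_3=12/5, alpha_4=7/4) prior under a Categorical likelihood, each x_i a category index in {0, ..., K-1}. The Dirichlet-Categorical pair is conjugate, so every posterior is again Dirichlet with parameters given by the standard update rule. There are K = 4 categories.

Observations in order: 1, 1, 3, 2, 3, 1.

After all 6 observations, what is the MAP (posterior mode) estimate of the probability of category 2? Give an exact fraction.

obs 1: x=1 → posterior Dirichlet(12, 8/3, 12/5, 7/4)
obs 2: x=1 → posterior Dirichlet(12, 11/3, 12/5, 7/4)
obs 3: x=3 → posterior Dirichlet(12, 11/3, 12/5, 11/4)
obs 4: x=2 → posterior Dirichlet(12, 11/3, 17/5, 11/4)
obs 5: x=3 → posterior Dirichlet(12, 11/3, 17/5, 15/4)
obs 6: x=1 → posterior Dirichlet(12, 14/3, 17/5, 15/4)

144/1189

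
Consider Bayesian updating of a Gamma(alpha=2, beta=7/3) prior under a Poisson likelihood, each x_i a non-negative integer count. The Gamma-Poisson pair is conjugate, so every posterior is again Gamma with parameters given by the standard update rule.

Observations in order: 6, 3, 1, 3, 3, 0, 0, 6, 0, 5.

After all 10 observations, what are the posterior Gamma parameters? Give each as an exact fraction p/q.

obs 1: x=6 → posterior Gamma(8, 10/3)
obs 2: x=3 → posterior Gamma(11, 13/3)
obs 3: x=1 → posterior Gamma(12, 16/3)
obs 4: x=3 → posterior Gamma(15, 19/3)
obs 5: x=3 → posterior Gamma(18, 22/3)
obs 6: x=0 → posterior Gamma(18, 25/3)
obs 7: x=0 → posterior Gamma(18, 28/3)
obs 8: x=6 → posterior Gamma(24, 31/3)
obs 9: x=0 → posterior Gamma(24, 34/3)
obs 10: x=5 → posterior Gamma(29, 37/3)

alpha=29, beta=37/3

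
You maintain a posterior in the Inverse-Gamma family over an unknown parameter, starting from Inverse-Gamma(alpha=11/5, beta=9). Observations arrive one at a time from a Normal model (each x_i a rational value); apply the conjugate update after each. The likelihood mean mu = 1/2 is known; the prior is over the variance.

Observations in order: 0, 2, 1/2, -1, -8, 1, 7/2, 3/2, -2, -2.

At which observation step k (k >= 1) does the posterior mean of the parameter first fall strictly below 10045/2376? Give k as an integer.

k = 3

obs 1: x=0 → posterior Inverse-Gamma(27/10, 73/8)
obs 2: x=2 → posterior Inverse-Gamma(16/5, 41/4)
obs 3: x=1/2 → posterior Inverse-Gamma(37/10, 41/4)
obs 4: x=-1 → posterior Inverse-Gamma(21/5, 91/8)
obs 5: x=-8 → posterior Inverse-Gamma(47/10, 95/2)
obs 6: x=1 → posterior Inverse-Gamma(26/5, 381/8)
obs 7: x=7/2 → posterior Inverse-Gamma(57/10, 417/8)
obs 8: x=3/2 → posterior Inverse-Gamma(31/5, 421/8)
obs 9: x=-2 → posterior Inverse-Gamma(67/10, 223/4)
obs 10: x=-2 → posterior Inverse-Gamma(36/5, 471/8)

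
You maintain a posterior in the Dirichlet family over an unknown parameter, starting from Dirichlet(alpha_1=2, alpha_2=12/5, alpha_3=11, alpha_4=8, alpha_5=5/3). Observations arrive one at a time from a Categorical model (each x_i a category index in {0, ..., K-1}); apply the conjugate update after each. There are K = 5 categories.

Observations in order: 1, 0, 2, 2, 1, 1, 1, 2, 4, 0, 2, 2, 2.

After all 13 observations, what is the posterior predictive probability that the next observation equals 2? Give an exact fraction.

255/571

obs 1: x=1 → posterior Dirichlet(2, 17/5, 11, 8, 5/3)
obs 2: x=0 → posterior Dirichlet(3, 17/5, 11, 8, 5/3)
obs 3: x=2 → posterior Dirichlet(3, 17/5, 12, 8, 5/3)
obs 4: x=2 → posterior Dirichlet(3, 17/5, 13, 8, 5/3)
obs 5: x=1 → posterior Dirichlet(3, 22/5, 13, 8, 5/3)
obs 6: x=1 → posterior Dirichlet(3, 27/5, 13, 8, 5/3)
obs 7: x=1 → posterior Dirichlet(3, 32/5, 13, 8, 5/3)
obs 8: x=2 → posterior Dirichlet(3, 32/5, 14, 8, 5/3)
obs 9: x=4 → posterior Dirichlet(3, 32/5, 14, 8, 8/3)
obs 10: x=0 → posterior Dirichlet(4, 32/5, 14, 8, 8/3)
obs 11: x=2 → posterior Dirichlet(4, 32/5, 15, 8, 8/3)
obs 12: x=2 → posterior Dirichlet(4, 32/5, 16, 8, 8/3)
obs 13: x=2 → posterior Dirichlet(4, 32/5, 17, 8, 8/3)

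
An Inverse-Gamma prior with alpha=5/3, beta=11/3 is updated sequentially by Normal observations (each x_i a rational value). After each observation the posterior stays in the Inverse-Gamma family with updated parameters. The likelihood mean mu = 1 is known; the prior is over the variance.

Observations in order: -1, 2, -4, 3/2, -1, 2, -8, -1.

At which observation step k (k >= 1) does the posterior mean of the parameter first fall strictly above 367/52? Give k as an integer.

k = 3

obs 1: x=-1 → posterior Inverse-Gamma(13/6, 17/3)
obs 2: x=2 → posterior Inverse-Gamma(8/3, 37/6)
obs 3: x=-4 → posterior Inverse-Gamma(19/6, 56/3)
obs 4: x=3/2 → posterior Inverse-Gamma(11/3, 451/24)
obs 5: x=-1 → posterior Inverse-Gamma(25/6, 499/24)
obs 6: x=2 → posterior Inverse-Gamma(14/3, 511/24)
obs 7: x=-8 → posterior Inverse-Gamma(31/6, 1483/24)
obs 8: x=-1 → posterior Inverse-Gamma(17/3, 1531/24)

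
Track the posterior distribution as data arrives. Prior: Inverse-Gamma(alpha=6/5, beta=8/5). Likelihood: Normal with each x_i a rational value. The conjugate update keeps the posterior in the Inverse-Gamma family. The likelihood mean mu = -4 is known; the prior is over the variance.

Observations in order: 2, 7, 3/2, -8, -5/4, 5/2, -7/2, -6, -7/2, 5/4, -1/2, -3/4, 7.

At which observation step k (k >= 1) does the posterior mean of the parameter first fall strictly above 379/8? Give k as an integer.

k = 2

obs 1: x=2 → posterior Inverse-Gamma(17/10, 98/5)
obs 2: x=7 → posterior Inverse-Gamma(11/5, 801/10)
obs 3: x=3/2 → posterior Inverse-Gamma(27/10, 3809/40)
obs 4: x=-8 → posterior Inverse-Gamma(16/5, 4129/40)
obs 5: x=-5/4 → posterior Inverse-Gamma(37/10, 17121/160)
obs 6: x=5/2 → posterior Inverse-Gamma(21/5, 20501/160)
obs 7: x=-7/2 → posterior Inverse-Gamma(47/10, 20521/160)
obs 8: x=-6 → posterior Inverse-Gamma(26/5, 20841/160)
obs 9: x=-7/2 → posterior Inverse-Gamma(57/10, 20861/160)
obs 10: x=5/4 → posterior Inverse-Gamma(31/5, 11533/80)
obs 11: x=-1/2 → posterior Inverse-Gamma(67/10, 12023/80)
obs 12: x=-3/4 → posterior Inverse-Gamma(36/5, 24891/160)
obs 13: x=7 → posterior Inverse-Gamma(77/10, 34571/160)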